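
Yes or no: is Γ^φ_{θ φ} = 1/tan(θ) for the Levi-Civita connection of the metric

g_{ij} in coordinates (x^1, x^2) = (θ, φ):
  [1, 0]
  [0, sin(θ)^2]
Γ^φ_{θ φ} = (1/2) g^{φφ} (∂_θ g_{φφ} + ∂_φ g_{φθ} - ∂_φ g_{θφ}) = (1/2)(1/sin(θ)^2)((sin(2*θ)) + (0) - (0)) = 1/tan(θ)
This equals the proposed value 1/tan(θ).
Yes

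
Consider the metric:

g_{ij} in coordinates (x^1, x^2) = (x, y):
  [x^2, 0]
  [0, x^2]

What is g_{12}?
With x^1 = x, x^2 = y, g_{12} = g_{xy} is the row-1, column-2 entry of the matrix.
g_{12} = 0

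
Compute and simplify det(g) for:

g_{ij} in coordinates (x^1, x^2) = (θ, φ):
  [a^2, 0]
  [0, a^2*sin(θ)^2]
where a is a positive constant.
For a 2×2 metric: det(g) = g_{11}·g_{22} - g_{12}·g_{21}
= (a^2)·(a^2*sin(θ)^2) - (0)·(0)
= a^4*sin(θ)^2 - 0
det(g) = a^4*sin(θ)^2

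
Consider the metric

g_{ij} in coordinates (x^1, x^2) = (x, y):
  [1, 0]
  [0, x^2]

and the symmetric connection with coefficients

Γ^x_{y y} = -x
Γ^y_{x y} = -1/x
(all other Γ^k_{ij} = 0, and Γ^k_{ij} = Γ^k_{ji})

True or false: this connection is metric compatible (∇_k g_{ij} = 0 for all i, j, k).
Using ∇_k g_{ij} = ∂_k g_{ij} - Γ^m_{ki} g_{mj} - Γ^m_{kj} g_{im}:
∇_y g_{xy} = (0) - (-x) - (-x) = 2*x ≠ 0
So the connection is not metric compatible (it is not the Levi-Civita connection).
False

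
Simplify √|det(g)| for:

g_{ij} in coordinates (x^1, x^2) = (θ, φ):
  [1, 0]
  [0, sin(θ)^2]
det(g) = sin(θ)^2
√|det(g)| = sin(θ) (taking 0 < θ < π so that |sin(θ)| = sin(θ))
Volume element: dV = sin(θ) dθ dφ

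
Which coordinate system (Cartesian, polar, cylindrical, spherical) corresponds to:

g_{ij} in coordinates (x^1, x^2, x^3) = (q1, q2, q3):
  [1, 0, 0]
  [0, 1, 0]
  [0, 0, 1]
All components are constant and the metric is the identity, i.e. orthonormal rectilinear coordinates.
Cartesian (3D) coordinates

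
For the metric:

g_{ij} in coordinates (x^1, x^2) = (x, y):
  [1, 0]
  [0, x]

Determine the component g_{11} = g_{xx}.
With x^1 = x, x^2 = y, g_{11} = g_{xx} is the row-1, column-1 entry of the matrix.
g_{11} = 1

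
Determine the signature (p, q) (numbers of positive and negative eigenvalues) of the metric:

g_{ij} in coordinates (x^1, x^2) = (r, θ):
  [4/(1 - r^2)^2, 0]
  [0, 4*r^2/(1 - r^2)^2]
The metric is diagonal, so its eigenvalues are the diagonal entries: 4/(1 - r^2)^2, 4*r^2/(1 - r^2)^2 (at a generic point, where coordinate-dependent entries are positive).
2 positive, 0 negative.
(2, 0) - Riemannian (positive definite)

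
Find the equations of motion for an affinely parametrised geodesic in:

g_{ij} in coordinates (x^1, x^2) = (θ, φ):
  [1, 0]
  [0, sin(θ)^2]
Geodesic equation: d^2x^k/dλ^2 + Γ^k_{ij} (dx^i/dλ)(dx^j/dλ) = 0.
Non-zero Christoffel symbols:
Γ^θ_{φ φ} = -sin(2*θ)/2
Γ^φ_{θ φ} = 1/tan(θ)
Substituting (the symmetric pair Γ^k_{ij}, Γ^k_{ji} combines into a factor 2):
d^2θ/dλ^2 - (sin(2*θ)/2) (dφ/dλ)^2 = 0
d^2φ/dλ^2 + (2/tan(θ)) (dθ/dλ)(dφ/dλ) = 0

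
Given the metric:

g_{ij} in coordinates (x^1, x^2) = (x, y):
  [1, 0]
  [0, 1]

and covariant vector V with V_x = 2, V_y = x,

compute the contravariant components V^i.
Inverse metric (diagonal): g^{xx} = 1, g^{yy} = 1
V^i = g^{ij} V_j:
V^x = (1)(2) + (0)(x) = 2
V^y = (0)(2) + (1)(x) = x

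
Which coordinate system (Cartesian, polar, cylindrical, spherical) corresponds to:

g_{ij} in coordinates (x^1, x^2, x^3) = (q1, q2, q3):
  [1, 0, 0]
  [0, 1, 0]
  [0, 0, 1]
All components are constant and the metric is the identity, i.e. orthonormal rectilinear coordinates.
Cartesian (3D) coordinates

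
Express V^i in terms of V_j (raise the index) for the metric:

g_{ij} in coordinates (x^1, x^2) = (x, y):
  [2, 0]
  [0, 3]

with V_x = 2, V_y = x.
Inverse metric (diagonal): g^{xx} = 1/2, g^{yy} = 1/3
V^i = g^{ij} V_j:
V^x = (1/2)(2) + (0)(x) = 1
V^y = (0)(2) + (1/3)(x) = x/3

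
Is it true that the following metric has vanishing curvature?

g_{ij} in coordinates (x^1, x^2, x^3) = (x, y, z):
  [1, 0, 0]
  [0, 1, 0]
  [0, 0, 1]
All metric components are constant, so every Christoffel symbol vanishes and R^i_{jkl} = 0.
Yes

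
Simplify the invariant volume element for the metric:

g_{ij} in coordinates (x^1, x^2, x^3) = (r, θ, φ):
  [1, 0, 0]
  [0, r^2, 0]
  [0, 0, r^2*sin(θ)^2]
det(g) = r^4*sin(θ)^2
√|det(g)| = r^2*sin(θ) (taking 0 < θ < π so that |sin(θ)| = sin(θ))
Volume element: dV = r^2*sin(θ) dr dθ dφ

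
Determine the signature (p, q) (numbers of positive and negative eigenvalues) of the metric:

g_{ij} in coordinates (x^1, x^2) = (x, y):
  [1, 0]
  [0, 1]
The metric is diagonal, so its eigenvalues are the diagonal entries: 1, 1 (at a generic point, where coordinate-dependent entries are positive).
2 positive, 0 negative.
(2, 0) - Riemannian (positive definite)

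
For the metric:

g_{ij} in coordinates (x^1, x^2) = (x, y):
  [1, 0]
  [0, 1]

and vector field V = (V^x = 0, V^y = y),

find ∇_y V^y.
All Christoffel symbols are zero.
∇_y V^y = ∂_y V^y + Γ^y_{y j} V^j
  = (1) + (0)(0) + (0)(y)
  = 1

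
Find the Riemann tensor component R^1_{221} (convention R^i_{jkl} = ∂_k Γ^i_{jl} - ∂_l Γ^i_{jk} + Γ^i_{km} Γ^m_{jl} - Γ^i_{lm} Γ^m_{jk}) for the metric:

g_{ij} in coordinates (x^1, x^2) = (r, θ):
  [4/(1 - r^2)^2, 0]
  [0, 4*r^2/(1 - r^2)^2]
Non-zero Christoffel symbols (Γ^k_{ij} = Γ^k_{ji}):
Γ^r_{r r} = 2*r/(1 - r^2)
Γ^r_{θ θ} = (r^3 + r)/(r^2 - 1)
Γ^θ_{r θ} = (-r^2 - 1)/(r^3 - r)
R^r_{θ θ r} = ∂_θ Γ^r_{θ r} - ∂_r Γ^r_{θ θ} + Γ^r_{θ m} Γ^m_{θ r} - Γ^r_{r m} Γ^m_{θ θ}
  = (0) - ((r^4 - 4*r^2 - 1)/(r^2 - 1)^2) + (-(r^2 + 1)^2/(r^2 - 1)^2) - (-2*r^2*(r^2 + 1)/(r^2 - 1)^2) = 4*r^2/(r^2 - 1)^2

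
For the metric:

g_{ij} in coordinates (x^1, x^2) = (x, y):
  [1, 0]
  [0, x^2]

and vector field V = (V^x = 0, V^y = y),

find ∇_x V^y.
Non-zero Christoffel symbols:
Γ^x_{y y} = -x
Γ^y_{x y} = 1/x
∇_x V^y = ∂_x V^y + Γ^y_{x j} V^j
  = (0) + (0)(0) + (1/x)(y)
  = y/x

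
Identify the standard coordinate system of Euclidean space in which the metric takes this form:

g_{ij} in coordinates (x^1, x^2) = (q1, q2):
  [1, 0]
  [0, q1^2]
The line element ds^2 = dq1^2 + q1^2 dq2^2 is dr^2 + r^2 dθ^2 with q1 = r, q2 = θ.
polar coordinates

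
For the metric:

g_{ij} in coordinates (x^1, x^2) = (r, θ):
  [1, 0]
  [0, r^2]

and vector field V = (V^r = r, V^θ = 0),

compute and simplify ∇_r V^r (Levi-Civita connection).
Non-zero Christoffel symbols:
Γ^r_{θ θ} = -r
Γ^θ_{r θ} = 1/r
∇_r V^r = ∂_r V^r + Γ^r_{r j} V^j
  = (1) + (0)(r) + (0)(0)
  = 1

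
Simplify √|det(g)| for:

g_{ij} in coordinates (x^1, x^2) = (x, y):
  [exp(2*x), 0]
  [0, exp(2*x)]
det(g) = exp(4*x)
√|det(g)| = exp(2*x)
Volume element: dV = exp(2*x) dx dy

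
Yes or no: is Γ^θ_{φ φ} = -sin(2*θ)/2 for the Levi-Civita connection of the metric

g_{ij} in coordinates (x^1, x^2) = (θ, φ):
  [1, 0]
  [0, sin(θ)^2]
Γ^θ_{φ φ} = (1/2) g^{θθ} (∂_φ g_{θφ} + ∂_φ g_{θφ} - ∂_θ g_{φφ}) = (1/2)(1)((0) + (0) - (sin(2*θ))) = -sin(2*θ)/2
This equals the proposed value -sin(2*θ)/2.
Yes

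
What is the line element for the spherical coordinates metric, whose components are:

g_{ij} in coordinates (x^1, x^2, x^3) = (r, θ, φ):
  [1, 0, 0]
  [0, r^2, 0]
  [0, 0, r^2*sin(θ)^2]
ds^2 = g_{ij} dx^i dx^j; only the non-zero components contribute.
ds^2 = dr^2 + r^2 dθ^2 + r^2*sin(θ)^2 dφ^2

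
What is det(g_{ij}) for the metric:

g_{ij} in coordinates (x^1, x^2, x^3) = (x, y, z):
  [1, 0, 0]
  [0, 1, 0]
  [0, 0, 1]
Diagonal metric: det(g) = g_{11}·g_{22}·g_{33}
= (1)·(1)·(1)
det(g) = 1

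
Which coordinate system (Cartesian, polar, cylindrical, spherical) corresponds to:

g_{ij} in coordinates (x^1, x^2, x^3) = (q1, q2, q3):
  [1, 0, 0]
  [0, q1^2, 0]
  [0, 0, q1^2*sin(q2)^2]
The line element ds^2 = dq1^2 + q1^2 dq2^2 + q1^2 sin(q2)^2 dq3^2 is dr^2 + r^2 dθ^2 + r^2 sin(θ)^2 dφ^2 with q1 = r, q2 = θ, q3 = φ.
spherical coordinates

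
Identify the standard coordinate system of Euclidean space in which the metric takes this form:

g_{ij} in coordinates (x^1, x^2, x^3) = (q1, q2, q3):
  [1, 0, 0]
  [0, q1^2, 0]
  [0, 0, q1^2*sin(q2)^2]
The line element ds^2 = dq1^2 + q1^2 dq2^2 + q1^2 sin(q2)^2 dq3^2 is dr^2 + r^2 dθ^2 + r^2 sin(θ)^2 dφ^2 with q1 = r, q2 = θ, q3 = φ.
spherical coordinates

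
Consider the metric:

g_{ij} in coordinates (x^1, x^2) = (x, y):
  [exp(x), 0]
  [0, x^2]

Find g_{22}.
With x^1 = x, x^2 = y, g_{22} = g_{yy} is the row-2, column-2 entry of the matrix.
g_{22} = x^2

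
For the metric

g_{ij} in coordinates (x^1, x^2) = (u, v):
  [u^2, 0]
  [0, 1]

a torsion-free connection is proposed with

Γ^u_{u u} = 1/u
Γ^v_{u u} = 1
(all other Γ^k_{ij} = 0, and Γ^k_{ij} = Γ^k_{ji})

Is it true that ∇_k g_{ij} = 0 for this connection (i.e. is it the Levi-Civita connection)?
Using ∇_k g_{ij} = ∂_k g_{ij} - Γ^m_{ki} g_{mj} - Γ^m_{kj} g_{im}:
∇_u g_{uv} = (0) - (1) - (0) = -1 ≠ 0
So the connection is not metric compatible (it is not the Levi-Civita connection).
No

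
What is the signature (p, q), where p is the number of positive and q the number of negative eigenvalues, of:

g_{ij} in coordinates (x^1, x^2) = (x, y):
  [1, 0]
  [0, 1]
The metric is diagonal, so its eigenvalues are the diagonal entries: 1, 1 (at a generic point, where coordinate-dependent entries are positive).
2 positive, 0 negative.
(2, 0) - Riemannian (positive definite)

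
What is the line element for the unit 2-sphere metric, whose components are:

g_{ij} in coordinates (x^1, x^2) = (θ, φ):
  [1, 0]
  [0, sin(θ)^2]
ds^2 = g_{ij} dx^i dx^j; only the non-zero components contribute.
ds^2 = dθ^2 + sin(θ)^2 dφ^2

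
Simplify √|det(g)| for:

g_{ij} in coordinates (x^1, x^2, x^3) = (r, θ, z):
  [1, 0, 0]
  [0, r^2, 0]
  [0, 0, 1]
det(g) = r^2
√|det(g)| = r
Volume element: dV = r dr dθ dz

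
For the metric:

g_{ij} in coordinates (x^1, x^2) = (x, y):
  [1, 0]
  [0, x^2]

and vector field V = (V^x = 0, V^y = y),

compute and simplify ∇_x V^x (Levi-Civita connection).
Non-zero Christoffel symbols:
Γ^x_{y y} = -x
Γ^y_{x y} = 1/x
∇_x V^x = ∂_x V^x + Γ^x_{x j} V^j
  = (0) + (0)(0) + (0)(y)
  = 0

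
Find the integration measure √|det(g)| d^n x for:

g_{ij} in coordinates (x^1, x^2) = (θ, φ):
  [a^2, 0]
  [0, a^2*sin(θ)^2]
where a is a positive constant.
det(g) = a^4*sin(θ)^2
√|det(g)| = a^2*sin(θ) (taking 0 < θ < π so that |sin(θ)| = sin(θ))
Volume element: dV = a^2*sin(θ) dθ dφ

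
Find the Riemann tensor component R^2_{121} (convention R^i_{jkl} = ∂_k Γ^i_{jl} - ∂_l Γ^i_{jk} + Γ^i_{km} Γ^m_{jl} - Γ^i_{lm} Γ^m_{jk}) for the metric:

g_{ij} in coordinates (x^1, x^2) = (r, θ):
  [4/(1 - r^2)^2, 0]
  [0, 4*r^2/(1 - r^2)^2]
Non-zero Christoffel symbols (Γ^k_{ij} = Γ^k_{ji}):
Γ^r_{r r} = 2*r/(1 - r^2)
Γ^r_{θ θ} = (r^3 + r)/(r^2 - 1)
Γ^θ_{r θ} = (-r^2 - 1)/(r^3 - r)
R^θ_{r θ r} = ∂_θ Γ^θ_{r r} - ∂_r Γ^θ_{r θ} + Γ^θ_{θ m} Γ^m_{r r} - Γ^θ_{r m} Γ^m_{r θ}
  = (0) - ((r^4 + 4*r^2 - 1)/(r^3 - r)^2) + (2*(r^2 + 1)/(r^2 - 1)^2) - ((r^2 + 1)^2/(r^3 - r)^2) = -4/(r^2 - 1)^2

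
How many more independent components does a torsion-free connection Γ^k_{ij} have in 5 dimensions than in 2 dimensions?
Independent components in n dimensions: n × n(n+1)/2 = n^2(n+1)/2.
5D: 5 × 15 = 75
2D: 2 × 3 = 6
Difference = 75 - 6 = 69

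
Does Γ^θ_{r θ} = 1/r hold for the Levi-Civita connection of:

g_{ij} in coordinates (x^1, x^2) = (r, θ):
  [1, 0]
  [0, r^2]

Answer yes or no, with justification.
Γ^θ_{r θ} = (1/2) g^{θθ} (∂_r g_{θθ} + ∂_θ g_{θr} - ∂_θ g_{rθ}) = (1/2)(1/r^2)((2*r) + (0) - (0)) = 1/r
This equals the proposed value 1/r.
Yes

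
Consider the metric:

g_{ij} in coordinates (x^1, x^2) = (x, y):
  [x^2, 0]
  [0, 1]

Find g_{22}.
With x^1 = x, x^2 = y, g_{22} = g_{yy} is the row-2, column-2 entry of the matrix.
g_{22} = 1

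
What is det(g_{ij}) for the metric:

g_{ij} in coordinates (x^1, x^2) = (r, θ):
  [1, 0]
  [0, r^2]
For a 2×2 metric: det(g) = g_{11}·g_{22} - g_{12}·g_{21}
= (1)·(r^2) - (0)·(0)
= r^2 - 0
det(g) = r^2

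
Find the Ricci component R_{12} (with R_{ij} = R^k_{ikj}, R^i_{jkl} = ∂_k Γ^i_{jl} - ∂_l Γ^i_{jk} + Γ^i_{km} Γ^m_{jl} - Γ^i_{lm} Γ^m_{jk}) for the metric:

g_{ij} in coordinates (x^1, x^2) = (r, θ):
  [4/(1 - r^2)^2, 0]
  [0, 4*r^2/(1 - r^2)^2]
Non-zero Christoffel symbols (Γ^k_{ij} = Γ^k_{ji}):
Γ^r_{r r} = 2*r/(1 - r^2)
Γ^r_{θ θ} = (r^3 + r)/(r^2 - 1)
Γ^θ_{r θ} = (-r^2 - 1)/(r^3 - r)
R^r_{r r θ} = 0 (a repeated index in an antisymmetric pair)
R^θ_{r θ θ} = 0 (a repeated index in an antisymmetric pair)
R_{rθ} = R^r_{r r θ} + R^θ_{r θ θ} = (0) + (0) = 0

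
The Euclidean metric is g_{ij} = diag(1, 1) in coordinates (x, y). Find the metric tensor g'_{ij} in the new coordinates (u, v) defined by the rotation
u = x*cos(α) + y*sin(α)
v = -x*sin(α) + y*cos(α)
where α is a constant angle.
Invert the transformation: x = u*cos(α) - v*sin(α), y = u*sin(α) + v*cos(α)
g'_{ij} = (∂x^k/∂x'^i)(∂x^l/∂x'^j) g_{kl}; with g_{kl} = δ_{kl} this is Σ_k (∂x^k/∂x'^i)(∂x^k/∂x'^j).
Jacobian: ∂x/∂u = cos(α), ∂x/∂v = -sin(α), ∂y/∂u = sin(α), ∂y/∂v = cos(α)
g'_{uu} = (cos(α))(cos(α)) + (sin(α))(sin(α)) = 1
g'_{uv} = (cos(α))(-sin(α)) + (sin(α))(cos(α)) = 0
g'_{vv} = (-sin(α))(-sin(α)) + (cos(α))(cos(α)) = 1
g'_{ij} = diag(1, 1)
The Euclidean metric is invariant under rotations.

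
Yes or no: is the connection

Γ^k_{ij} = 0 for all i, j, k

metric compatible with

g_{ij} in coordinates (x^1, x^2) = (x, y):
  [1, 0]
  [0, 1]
Using ∇_k g_{ij} = ∂_k g_{ij} - Γ^m_{ki} g_{mj} - Γ^m_{kj} g_{im}:
e.g. ∇_x g_{yy} = (0) - (0) - (0) = 0
Every component ∇_k g_{ij} vanishes: the connection is metric compatible.
Yes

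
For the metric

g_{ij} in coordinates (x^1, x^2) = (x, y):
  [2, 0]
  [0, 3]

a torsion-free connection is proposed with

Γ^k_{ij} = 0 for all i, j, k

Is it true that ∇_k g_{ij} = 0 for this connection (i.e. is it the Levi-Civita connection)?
Using ∇_k g_{ij} = ∂_k g_{ij} - Γ^m_{ki} g_{mj} - Γ^m_{kj} g_{im}:
e.g. ∇_x g_{xy} = (0) - (0) - (0) = 0
Every component ∇_k g_{ij} vanishes: the connection is metric compatible.
Yes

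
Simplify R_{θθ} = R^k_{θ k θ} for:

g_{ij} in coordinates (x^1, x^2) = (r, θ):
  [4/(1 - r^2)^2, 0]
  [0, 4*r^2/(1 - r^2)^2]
Non-zero Christoffel symbols (Γ^k_{ij} = Γ^k_{ji}):
Γ^r_{r r} = 2*r/(1 - r^2)
Γ^r_{θ θ} = (r^3 + r)/(r^2 - 1)
Γ^θ_{r θ} = (-r^2 - 1)/(r^3 - r)
R^r_{θ r θ} = ∂_r Γ^r_{θ θ} - ∂_θ Γ^r_{θ r} + Γ^r_{r m} Γ^m_{θ θ} - Γ^r_{θ m} Γ^m_{θ r}
  = ((r^4 - 4*r^2 - 1)/(r^2 - 1)^2) - (0) + (-2*r^2*(r^2 + 1)/(r^2 - 1)^2) - (-(r^2 + 1)^2/(r^2 - 1)^2) = -4*r^2/(r^2 - 1)^2
R^θ_{θ θ θ} = 0 (a repeated index in an antisymmetric pair)
R_{θθ} = R^r_{θ r θ} + R^θ_{θ θ θ} = (-4*r^2/(r^2 - 1)^2) + (0) = -4*r^2/(r^2 - 1)^2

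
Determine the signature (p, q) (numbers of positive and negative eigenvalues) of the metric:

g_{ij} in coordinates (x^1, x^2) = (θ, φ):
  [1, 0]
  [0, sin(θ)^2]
The metric is diagonal, so its eigenvalues are the diagonal entries: 1, sin(θ)^2 (at a generic point, where coordinate-dependent entries are positive).
2 positive, 0 negative.
(2, 0) - Riemannian (positive definite)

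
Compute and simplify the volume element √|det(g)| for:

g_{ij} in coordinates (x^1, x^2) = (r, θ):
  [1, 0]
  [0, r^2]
det(g) = r^2
√|det(g)| = r
Volume element: dV = r dr dθ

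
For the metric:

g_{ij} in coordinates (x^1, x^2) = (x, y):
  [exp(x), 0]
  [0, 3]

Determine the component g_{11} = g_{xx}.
With x^1 = x, x^2 = y, g_{11} = g_{xx} is the row-1, column-1 entry of the matrix.
g_{11} = exp(x)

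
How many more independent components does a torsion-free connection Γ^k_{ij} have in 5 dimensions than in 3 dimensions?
Independent components in n dimensions: n × n(n+1)/2 = n^2(n+1)/2.
5D: 5 × 15 = 75
3D: 3 × 6 = 18
Difference = 75 - 18 = 57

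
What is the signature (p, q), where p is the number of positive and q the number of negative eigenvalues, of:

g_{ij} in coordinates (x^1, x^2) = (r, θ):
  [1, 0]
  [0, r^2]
The metric is diagonal, so its eigenvalues are the diagonal entries: 1, r^2 (at a generic point, where coordinate-dependent entries are positive).
2 positive, 0 negative.
(2, 0) - Riemannian (positive definite)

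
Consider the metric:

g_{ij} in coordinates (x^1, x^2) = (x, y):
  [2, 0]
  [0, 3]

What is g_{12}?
With x^1 = x, x^2 = y, g_{12} = g_{xy} is the row-1, column-2 entry of the matrix.
g_{12} = 0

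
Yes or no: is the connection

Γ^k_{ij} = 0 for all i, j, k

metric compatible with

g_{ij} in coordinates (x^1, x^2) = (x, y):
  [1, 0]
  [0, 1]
Using ∇_k g_{ij} = ∂_k g_{ij} - Γ^m_{ki} g_{mj} - Γ^m_{kj} g_{im}:
e.g. ∇_x g_{xx} = (0) - (0) - (0) = 0
Every component ∇_k g_{ij} vanishes: the connection is metric compatible.
Yes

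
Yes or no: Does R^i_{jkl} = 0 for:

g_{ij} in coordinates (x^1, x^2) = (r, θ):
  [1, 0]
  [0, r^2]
Non-zero Christoffel symbols:
Γ^r_{θ θ} = -r
Γ^θ_{r θ} = 1/r
Ricci tensor: R_{rr} = 0, R_{rθ} = 0, R_{θθ} = 0
All R_{ij} vanish; in 2 dimensions the Riemann tensor is fully determined by the Ricci tensor, so R^i_{jkl} = 0: the metric is flat (curvilinear coordinates on flat space).
Yes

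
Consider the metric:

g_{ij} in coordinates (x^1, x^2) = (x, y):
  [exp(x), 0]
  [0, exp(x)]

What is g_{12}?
With x^1 = x, x^2 = y, g_{12} = g_{xy} is the row-1, column-2 entry of the matrix.
g_{12} = 0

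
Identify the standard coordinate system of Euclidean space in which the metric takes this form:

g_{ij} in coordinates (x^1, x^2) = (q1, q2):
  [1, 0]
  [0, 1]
All components are constant and the metric is the identity, i.e. orthonormal rectilinear coordinates.
Cartesian (2D) coordinates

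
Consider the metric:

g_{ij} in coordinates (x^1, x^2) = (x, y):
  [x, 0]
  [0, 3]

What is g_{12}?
With x^1 = x, x^2 = y, g_{12} = g_{xy} is the row-1, column-2 entry of the matrix.
g_{12} = 0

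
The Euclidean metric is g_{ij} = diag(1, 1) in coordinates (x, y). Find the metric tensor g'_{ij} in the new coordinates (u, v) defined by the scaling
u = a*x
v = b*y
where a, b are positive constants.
Invert the transformation: x = u/a, y = v/b
g'_{ij} = (∂x^k/∂x'^i)(∂x^l/∂x'^j) g_{kl}; with g_{kl} = δ_{kl} this is Σ_k (∂x^k/∂x'^i)(∂x^k/∂x'^j).
Jacobian: ∂x/∂u = 1/a, ∂x/∂v = 0, ∂y/∂u = 0, ∂y/∂v = 1/b
g'_{uu} = (1/a)(1/a) + (0)(0) = 1/a^2
g'_{uv} = (1/a)(0) + (0)(1/b) = 0
g'_{vv} = (0)(0) + (1/b)(1/b) = 1/b^2
g'_{ij} = diag(1/a^2, 1/b^2)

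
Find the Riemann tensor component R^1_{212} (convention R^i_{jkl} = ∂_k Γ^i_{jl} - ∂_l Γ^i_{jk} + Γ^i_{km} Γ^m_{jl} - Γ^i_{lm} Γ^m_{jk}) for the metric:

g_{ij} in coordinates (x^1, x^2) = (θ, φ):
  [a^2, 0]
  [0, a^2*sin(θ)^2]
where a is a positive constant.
Non-zero Christoffel symbols (Γ^k_{ij} = Γ^k_{ji}):
Γ^θ_{φ φ} = -sin(2*θ)/2
Γ^φ_{θ φ} = 1/tan(θ)
R^θ_{φ θ φ} = ∂_θ Γ^θ_{φ φ} - ∂_φ Γ^θ_{φ θ} + Γ^θ_{θ m} Γ^m_{φ φ} - Γ^θ_{φ m} Γ^m_{φ θ}
  = (-cos(2*θ)) - (0) + (0) - (-cos(θ)^2) = sin(θ)^2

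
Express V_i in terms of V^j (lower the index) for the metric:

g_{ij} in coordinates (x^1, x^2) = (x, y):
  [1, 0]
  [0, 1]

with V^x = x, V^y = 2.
V_i = g_{ij} V^j:
V_x = (1)(x) + (0)(2) = x
V_y = (0)(x) + (1)(2) = 2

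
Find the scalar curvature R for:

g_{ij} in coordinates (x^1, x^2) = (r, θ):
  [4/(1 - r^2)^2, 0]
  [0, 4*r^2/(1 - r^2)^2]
Non-zero Christoffel symbols (Γ^k_{ij} = Γ^k_{ji}):
Γ^r_{r r} = 2*r/(1 - r^2)
Γ^r_{θ θ} = (r^3 + r)/(r^2 - 1)
Γ^θ_{r θ} = (-r^2 - 1)/(r^3 - r)
Ricci tensor (R_{ij} = R^k_{ikj}): R_{rr} = -4/(r^2 - 1)^2, R_{rθ} = 0, R_{θθ} = -4*r^2/(r^2 - 1)^2
Inverse metric: g^{rr} = (1 - r^2)^2/4, g^{θθ} = (1 - r^2)^2/(4*r^2)
R = g^{ij} R_{ij} = ((1 - r^2)^2/4)(-4/(r^2 - 1)^2) + ((1 - r^2)^2/(4*r^2))(-4*r^2/(r^2 - 1)^2) = -2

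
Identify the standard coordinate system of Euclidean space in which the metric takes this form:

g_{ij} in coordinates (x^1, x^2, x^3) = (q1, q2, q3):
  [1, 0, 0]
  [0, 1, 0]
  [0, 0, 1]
All components are constant and the metric is the identity, i.e. orthonormal rectilinear coordinates.
Cartesian (3D) coordinates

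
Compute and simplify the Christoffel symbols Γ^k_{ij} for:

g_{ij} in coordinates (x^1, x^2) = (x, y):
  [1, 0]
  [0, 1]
Using Γ^k_{ij} = (1/2) g^{km} (∂_i g_{mj} + ∂_j g_{mi} - ∂_m g_{ij}); the metric is diagonal, so only the m = k term contributes.
Every metric component is constant, so all ∂_m g_{ij} = 0 and every Christoffel symbol vanishes.
All Christoffel symbols are zero.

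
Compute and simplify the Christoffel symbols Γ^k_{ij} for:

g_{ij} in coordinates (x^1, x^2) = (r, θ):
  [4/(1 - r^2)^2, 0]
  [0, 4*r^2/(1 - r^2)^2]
Using Γ^k_{ij} = (1/2) g^{km} (∂_i g_{mj} + ∂_j g_{mi} - ∂_m g_{ij}); the metric is diagonal, so only the m = k term contributes.
Non-zero symbols (using the symmetry Γ^k_{ij} = Γ^k_{ji}):
Γ^r_{r r} = (1/2) g^{rr} (∂_r g_{rr} + ∂_r g_{rr} - ∂_r g_{rr}) = (1/2)((1 - r^2)^2/4)((16*r/(1 - r^2)^3) + (16*r/(1 - r^2)^3) - (16*r/(1 - r^2)^3)) = 2*r/(1 - r^2)
Γ^r_{θ θ} = (1/2) g^{rr} (∂_θ g_{rθ} + ∂_θ g_{rθ} - ∂_r g_{θθ}) = (1/2)((1 - r^2)^2/4)((0) + (0) - (-8*(r^3 + r)/(r^2 - 1)^3)) = (r^3 + r)/(r^2 - 1)
Γ^θ_{r θ} = (1/2) g^{θθ} (∂_r g_{θθ} + ∂_θ g_{θr} - ∂_θ g_{rθ}) = (1/2)((1 - r^2)^2/(4*r^2))((-8*(r^3 + r)/(r^2 - 1)^3) + (0) - (0)) = (-r^2 - 1)/(r^3 - r)
All other Christoffel symbols are zero.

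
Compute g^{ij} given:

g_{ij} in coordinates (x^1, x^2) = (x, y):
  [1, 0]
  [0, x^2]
The metric is diagonal, so g^{ij} is diagonal with entries 1/g_{ii}: diag(1, 1/(x^2)).
g^{ij}:
  [1, 0]
  [0, 1/x^2]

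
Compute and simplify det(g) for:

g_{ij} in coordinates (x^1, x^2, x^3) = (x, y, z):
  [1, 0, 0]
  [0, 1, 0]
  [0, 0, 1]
Diagonal metric: det(g) = g_{11}·g_{22}·g_{33}
= (1)·(1)·(1)
det(g) = 1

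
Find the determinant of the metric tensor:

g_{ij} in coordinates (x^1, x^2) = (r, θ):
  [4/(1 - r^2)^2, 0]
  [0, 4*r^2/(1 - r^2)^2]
For a 2×2 metric: det(g) = g_{11}·g_{22} - g_{12}·g_{21}
= (4/(1 - r^2)^2)·(4*r^2/(1 - r^2)^2) - (0)·(0)
= 16*r^2/(1 - r^2)^4 - 0
det(g) = 16*r^2/(1 - r^2)^4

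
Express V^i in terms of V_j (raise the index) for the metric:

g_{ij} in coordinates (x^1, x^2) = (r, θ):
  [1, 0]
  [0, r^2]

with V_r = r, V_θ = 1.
Inverse metric (diagonal): g^{rr} = 1, g^{θθ} = 1/r^2
V^i = g^{ij} V_j:
V^r = (1)(r) + (0)(1) = r
V^θ = (0)(r) + (1/r^2)(1) = 1/r^2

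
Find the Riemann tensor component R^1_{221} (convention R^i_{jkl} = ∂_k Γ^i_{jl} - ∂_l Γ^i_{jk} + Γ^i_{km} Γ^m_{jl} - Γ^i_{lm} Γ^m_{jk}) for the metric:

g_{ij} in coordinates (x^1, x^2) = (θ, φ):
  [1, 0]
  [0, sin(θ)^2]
Non-zero Christoffel symbols (Γ^k_{ij} = Γ^k_{ji}):
Γ^θ_{φ φ} = -sin(2*θ)/2
Γ^φ_{θ φ} = 1/tan(θ)
R^θ_{φ φ θ} = ∂_φ Γ^θ_{φ θ} - ∂_θ Γ^θ_{φ φ} + Γ^θ_{φ m} Γ^m_{φ θ} - Γ^θ_{θ m} Γ^m_{φ φ}
  = (0) - (-cos(2*θ)) + (-cos(θ)^2) - (0) = -sin(θ)^2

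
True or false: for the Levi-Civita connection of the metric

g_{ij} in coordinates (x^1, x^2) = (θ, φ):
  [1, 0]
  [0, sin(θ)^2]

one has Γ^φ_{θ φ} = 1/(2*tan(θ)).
Γ^φ_{θ φ} = (1/2) g^{φφ} (∂_θ g_{φφ} + ∂_φ g_{φθ} - ∂_φ g_{θφ}) = (1/2)(1/sin(θ)^2)((sin(2*θ)) + (0) - (0)) = 1/tan(θ)
This differs from the proposed value 1/(2*tan(θ)).
False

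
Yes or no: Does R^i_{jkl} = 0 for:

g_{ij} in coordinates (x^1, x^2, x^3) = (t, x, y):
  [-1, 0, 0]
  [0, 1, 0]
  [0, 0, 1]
All metric components are constant, so every Christoffel symbol vanishes and R^i_{jkl} = 0.
Yes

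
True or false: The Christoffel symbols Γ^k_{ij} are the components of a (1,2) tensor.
Under a change of coordinates Γ picks up an inhomogeneous term ∂²x/∂x'∂x'; e.g. Γ = 0 in Cartesian coordinates but Γ^r_{θθ} = -r in polar coordinates on the same flat plane.
False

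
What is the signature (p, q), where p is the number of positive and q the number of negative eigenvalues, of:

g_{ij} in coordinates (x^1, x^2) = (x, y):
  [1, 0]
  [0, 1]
The metric is diagonal, so its eigenvalues are the diagonal entries: 1, 1 (at a generic point, where coordinate-dependent entries are positive).
2 positive, 0 negative.
(2, 0) - Riemannian (positive definite)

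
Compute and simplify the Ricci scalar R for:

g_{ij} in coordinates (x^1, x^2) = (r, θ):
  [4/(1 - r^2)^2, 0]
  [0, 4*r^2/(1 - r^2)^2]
Non-zero Christoffel symbols (Γ^k_{ij} = Γ^k_{ji}):
Γ^r_{r r} = 2*r/(1 - r^2)
Γ^r_{θ θ} = (r^3 + r)/(r^2 - 1)
Γ^θ_{r θ} = (-r^2 - 1)/(r^3 - r)
Ricci tensor (R_{ij} = R^k_{ikj}): R_{rr} = -4/(r^2 - 1)^2, R_{rθ} = 0, R_{θθ} = -4*r^2/(r^2 - 1)^2
Inverse metric: g^{rr} = (1 - r^2)^2/4, g^{θθ} = (1 - r^2)^2/(4*r^2)
R = g^{ij} R_{ij} = ((1 - r^2)^2/4)(-4/(r^2 - 1)^2) + ((1 - r^2)^2/(4*r^2))(-4*r^2/(r^2 - 1)^2) = -2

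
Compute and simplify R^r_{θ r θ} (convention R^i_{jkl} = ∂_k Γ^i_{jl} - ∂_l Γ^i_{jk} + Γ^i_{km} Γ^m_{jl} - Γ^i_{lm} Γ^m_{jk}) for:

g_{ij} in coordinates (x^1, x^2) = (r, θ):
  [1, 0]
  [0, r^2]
Non-zero Christoffel symbols (Γ^k_{ij} = Γ^k_{ji}):
Γ^r_{θ θ} = -r
Γ^θ_{r θ} = 1/r
R^r_{θ r θ} = ∂_r Γ^r_{θ θ} - ∂_θ Γ^r_{θ r} + Γ^r_{r m} Γ^m_{θ θ} - Γ^r_{θ m} Γ^m_{θ r}
  = (-1) - (0) + (0) - (-1) = 0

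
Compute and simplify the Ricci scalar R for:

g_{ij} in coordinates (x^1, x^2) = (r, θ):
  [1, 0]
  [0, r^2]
Non-zero Christoffel symbols (Γ^k_{ij} = Γ^k_{ji}):
Γ^r_{θ θ} = -r
Γ^θ_{r θ} = 1/r
Ricci tensor (R_{ij} = R^k_{ikj}): R_{rr} = 0, R_{rθ} = 0, R_{θθ} = 0
Inverse metric: g^{rr} = 1, g^{θθ} = 1/r^2
R = g^{ij} R_{ij} = (1)(0) + (1/r^2)(0) = 0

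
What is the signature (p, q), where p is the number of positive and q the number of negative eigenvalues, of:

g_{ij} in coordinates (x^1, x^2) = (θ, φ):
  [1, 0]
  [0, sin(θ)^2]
The metric is diagonal, so its eigenvalues are the diagonal entries: 1, sin(θ)^2 (at a generic point, where coordinate-dependent entries are positive).
2 positive, 0 negative.
(2, 0) - Riemannian (positive definite)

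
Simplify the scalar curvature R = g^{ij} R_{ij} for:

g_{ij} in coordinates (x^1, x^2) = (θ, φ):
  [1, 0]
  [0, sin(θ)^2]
Non-zero Christoffel symbols (Γ^k_{ij} = Γ^k_{ji}):
Γ^θ_{φ φ} = -sin(2*θ)/2
Γ^φ_{θ φ} = 1/tan(θ)
Ricci tensor (R_{ij} = R^k_{ikj}): R_{θθ} = 1, R_{θφ} = 0, R_{φφ} = sin(θ)^2
Inverse metric: g^{θθ} = 1, g^{φφ} = 1/sin(θ)^2
R = g^{ij} R_{ij} = (1)(1) + (1/sin(θ)^2)(sin(θ)^2) = 2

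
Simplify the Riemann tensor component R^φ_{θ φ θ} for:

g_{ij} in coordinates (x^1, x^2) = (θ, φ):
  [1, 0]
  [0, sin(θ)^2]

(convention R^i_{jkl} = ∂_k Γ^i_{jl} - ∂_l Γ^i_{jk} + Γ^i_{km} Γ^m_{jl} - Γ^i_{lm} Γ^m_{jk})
Non-zero Christoffel symbols (Γ^k_{ij} = Γ^k_{ji}):
Γ^θ_{φ φ} = -sin(2*θ)/2
Γ^φ_{θ φ} = 1/tan(θ)
R^φ_{θ φ θ} = ∂_φ Γ^φ_{θ θ} - ∂_θ Γ^φ_{θ φ} + Γ^φ_{φ m} Γ^m_{θ θ} - Γ^φ_{θ m} Γ^m_{θ φ}
  = (0) - (-1/sin(θ)^2) + (0) - (1/tan(θ)^2) = 1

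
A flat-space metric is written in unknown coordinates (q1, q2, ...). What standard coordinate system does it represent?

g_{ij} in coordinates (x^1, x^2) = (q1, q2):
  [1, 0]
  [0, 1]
All components are constant and the metric is the identity, i.e. orthonormal rectilinear coordinates.
Cartesian (2D) coordinates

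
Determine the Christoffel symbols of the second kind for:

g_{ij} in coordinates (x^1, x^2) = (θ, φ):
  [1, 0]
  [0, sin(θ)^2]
Using Γ^k_{ij} = (1/2) g^{km} (∂_i g_{mj} + ∂_j g_{mi} - ∂_m g_{ij}); the metric is diagonal, so only the m = k term contributes.
Non-zero symbols (using the symmetry Γ^k_{ij} = Γ^k_{ji}):
Γ^θ_{φ φ} = (1/2) g^{θθ} (∂_φ g_{θφ} + ∂_φ g_{θφ} - ∂_θ g_{φφ}) = (1/2)(1)((0) + (0) - (sin(2*θ))) = -sin(2*θ)/2
Γ^φ_{θ φ} = (1/2) g^{φφ} (∂_θ g_{φφ} + ∂_φ g_{φθ} - ∂_φ g_{θφ}) = (1/2)(1/sin(θ)^2)((sin(2*θ)) + (0) - (0)) = 1/tan(θ)
All other Christoffel symbols are zero.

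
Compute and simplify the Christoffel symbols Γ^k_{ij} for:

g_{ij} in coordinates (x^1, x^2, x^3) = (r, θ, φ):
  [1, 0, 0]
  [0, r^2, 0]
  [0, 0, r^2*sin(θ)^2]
Using Γ^k_{ij} = (1/2) g^{km} (∂_i g_{mj} + ∂_j g_{mi} - ∂_m g_{ij}); the metric is diagonal, so only the m = k term contributes.
Non-zero symbols (using the symmetry Γ^k_{ij} = Γ^k_{ji}):
Γ^r_{θ θ} = (1/2) g^{rr} (∂_θ g_{rθ} + ∂_θ g_{rθ} - ∂_r g_{θθ}) = (1/2)(1)((0) + (0) - (2*r)) = -r
Γ^r_{φ φ} = (1/2) g^{rr} (∂_φ g_{rφ} + ∂_φ g_{rφ} - ∂_r g_{φφ}) = (1/2)(1)((0) + (0) - (2*r*sin(θ)^2)) = -r*sin(θ)^2
Γ^θ_{r θ} = (1/2) g^{θθ} (∂_r g_{θθ} + ∂_θ g_{θr} - ∂_θ g_{rθ}) = (1/2)(1/r^2)((2*r) + (0) - (0)) = 1/r
Γ^θ_{φ φ} = (1/2) g^{θθ} (∂_φ g_{θφ} + ∂_φ g_{θφ} - ∂_θ g_{φφ}) = (1/2)(1/r^2)((0) + (0) - (r^2*sin(2*θ))) = -sin(2*θ)/2
Γ^φ_{r φ} = (1/2) g^{φφ} (∂_r g_{φφ} + ∂_φ g_{φr} - ∂_φ g_{rφ}) = (1/2)(1/(r^2*sin(θ)^2))((2*r*sin(θ)^2) + (0) - (0)) = 1/r
Γ^φ_{θ φ} = (1/2) g^{φφ} (∂_θ g_{φφ} + ∂_φ g_{φθ} - ∂_φ g_{θφ}) = (1/2)(1/(r^2*sin(θ)^2))((r^2*sin(2*θ)) + (0) - (0)) = 1/tan(θ)
All other Christoffel symbols are zero.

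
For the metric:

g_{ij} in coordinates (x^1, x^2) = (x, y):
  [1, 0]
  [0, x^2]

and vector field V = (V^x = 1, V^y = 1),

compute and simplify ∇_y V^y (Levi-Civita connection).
Non-zero Christoffel symbols:
Γ^x_{y y} = -x
Γ^y_{x y} = 1/x
∇_y V^y = ∂_y V^y + Γ^y_{y j} V^j
  = (0) + (1/x)(1) + (0)(1)
  = 1/x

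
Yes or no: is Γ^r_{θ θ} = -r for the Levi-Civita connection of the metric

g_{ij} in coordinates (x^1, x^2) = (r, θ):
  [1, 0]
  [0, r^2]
Γ^r_{θ θ} = (1/2) g^{rr} (∂_θ g_{rθ} + ∂_θ g_{rθ} - ∂_r g_{θθ}) = (1/2)(1)((0) + (0) - (2*r)) = -r
This equals the proposed value -r.
Yes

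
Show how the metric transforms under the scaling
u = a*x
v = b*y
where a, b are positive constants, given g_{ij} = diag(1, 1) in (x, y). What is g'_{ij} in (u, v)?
Invert the transformation: x = u/a, y = v/b
g'_{ij} = (∂x^k/∂x'^i)(∂x^l/∂x'^j) g_{kl}; with g_{kl} = δ_{kl} this is Σ_k (∂x^k/∂x'^i)(∂x^k/∂x'^j).
Jacobian: ∂x/∂u = 1/a, ∂x/∂v = 0, ∂y/∂u = 0, ∂y/∂v = 1/b
g'_{uu} = (1/a)(1/a) + (0)(0) = 1/a^2
g'_{uv} = (1/a)(0) + (0)(1/b) = 0
g'_{vv} = (0)(0) + (1/b)(1/b) = 1/b^2
g'_{ij} = diag(1/a^2, 1/b^2)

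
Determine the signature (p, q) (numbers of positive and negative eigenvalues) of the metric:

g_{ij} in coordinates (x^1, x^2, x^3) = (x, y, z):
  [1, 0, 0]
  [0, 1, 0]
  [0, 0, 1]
The metric is diagonal, so its eigenvalues are the diagonal entries: 1, 1, 1 (at a generic point, where coordinate-dependent entries are positive).
3 positive, 0 negative.
(3, 0) - Riemannian (positive definite)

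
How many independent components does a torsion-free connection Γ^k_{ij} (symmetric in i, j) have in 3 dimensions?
Γ^k_{ij} has n choices for the upper index and n(n+1)/2 independent symmetric lower index pairs.
Total = 3 × 3×4/2 = 3 × 6 = 18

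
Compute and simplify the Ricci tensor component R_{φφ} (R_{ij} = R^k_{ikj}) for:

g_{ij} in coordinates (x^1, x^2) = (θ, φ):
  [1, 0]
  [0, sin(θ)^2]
Non-zero Christoffel symbols (Γ^k_{ij} = Γ^k_{ji}):
Γ^θ_{φ φ} = -sin(2*θ)/2
Γ^φ_{θ φ} = 1/tan(θ)
R^θ_{φ θ φ} = ∂_θ Γ^θ_{φ φ} - ∂_φ Γ^θ_{φ θ} + Γ^θ_{θ m} Γ^m_{φ φ} - Γ^θ_{φ m} Γ^m_{φ θ}
  = (-cos(2*θ)) - (0) + (0) - (-cos(θ)^2) = sin(θ)^2
R^φ_{φ φ φ} = 0 (a repeated index in an antisymmetric pair)
R_{φφ} = R^θ_{φ θ φ} + R^φ_{φ φ φ} = (sin(θ)^2) + (0) = sin(θ)^2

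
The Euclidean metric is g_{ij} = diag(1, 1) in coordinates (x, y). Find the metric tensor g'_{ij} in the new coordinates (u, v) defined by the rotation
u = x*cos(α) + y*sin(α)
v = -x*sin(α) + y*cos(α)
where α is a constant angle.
Invert the transformation: x = u*cos(α) - v*sin(α), y = u*sin(α) + v*cos(α)
g'_{ij} = (∂x^k/∂x'^i)(∂x^l/∂x'^j) g_{kl}; with g_{kl} = δ_{kl} this is Σ_k (∂x^k/∂x'^i)(∂x^k/∂x'^j).
Jacobian: ∂x/∂u = cos(α), ∂x/∂v = -sin(α), ∂y/∂u = sin(α), ∂y/∂v = cos(α)
g'_{uu} = (cos(α))(cos(α)) + (sin(α))(sin(α)) = 1
g'_{uv} = (cos(α))(-sin(α)) + (sin(α))(cos(α)) = 0
g'_{vv} = (-sin(α))(-sin(α)) + (cos(α))(cos(α)) = 1
g'_{ij} = diag(1, 1)
The Euclidean metric is invariant under rotations.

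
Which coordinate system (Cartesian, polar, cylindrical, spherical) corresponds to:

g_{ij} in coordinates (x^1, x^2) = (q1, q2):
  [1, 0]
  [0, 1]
All components are constant and the metric is the identity, i.e. orthonormal rectilinear coordinates.
Cartesian (2D) coordinates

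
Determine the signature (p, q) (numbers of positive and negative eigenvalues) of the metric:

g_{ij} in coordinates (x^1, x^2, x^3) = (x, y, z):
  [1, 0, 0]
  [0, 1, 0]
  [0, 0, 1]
The metric is diagonal, so its eigenvalues are the diagonal entries: 1, 1, 1 (at a generic point, where coordinate-dependent entries are positive).
3 positive, 0 negative.
(3, 0) - Riemannian (positive definite)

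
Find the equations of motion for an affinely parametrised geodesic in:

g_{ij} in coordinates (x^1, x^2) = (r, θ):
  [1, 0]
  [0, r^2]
Geodesic equation: d^2x^k/dλ^2 + Γ^k_{ij} (dx^i/dλ)(dx^j/dλ) = 0.
Non-zero Christoffel symbols:
Γ^r_{θ θ} = -r
Γ^θ_{r θ} = 1/r
Substituting (the symmetric pair Γ^k_{ij}, Γ^k_{ji} combines into a factor 2):
d^2r/dλ^2 - r (dθ/dλ)^2 = 0
d^2θ/dλ^2 + (2/r) (dr/dλ)(dθ/dλ) = 0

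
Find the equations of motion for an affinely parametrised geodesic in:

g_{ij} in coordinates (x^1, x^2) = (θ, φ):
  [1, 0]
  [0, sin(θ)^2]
Geodesic equation: d^2x^k/dλ^2 + Γ^k_{ij} (dx^i/dλ)(dx^j/dλ) = 0.
Non-zero Christoffel symbols:
Γ^θ_{φ φ} = -sin(2*θ)/2
Γ^φ_{θ φ} = 1/tan(θ)
Substituting (the symmetric pair Γ^k_{ij}, Γ^k_{ji} combines into a factor 2):
d^2θ/dλ^2 - (sin(2*θ)/2) (dφ/dλ)^2 = 0
d^2φ/dλ^2 + (2/tan(θ)) (dθ/dλ)(dφ/dλ) = 0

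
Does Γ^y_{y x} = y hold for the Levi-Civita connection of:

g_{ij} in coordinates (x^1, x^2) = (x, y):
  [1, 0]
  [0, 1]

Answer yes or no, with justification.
Γ^y_{y x} = (1/2) g^{yy} (∂_y g_{yx} + ∂_x g_{yy} - ∂_y g_{yx}) = (1/2)(1)((0) + (0) - (0)) = 0
This differs from the proposed value y.
No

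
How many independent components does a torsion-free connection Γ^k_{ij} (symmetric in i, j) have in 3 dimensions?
Γ^k_{ij} has n choices for the upper index and n(n+1)/2 independent symmetric lower index pairs.
Total = 3 × 3×4/2 = 3 × 6 = 18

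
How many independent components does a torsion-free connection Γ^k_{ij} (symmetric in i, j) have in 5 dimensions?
Γ^k_{ij} has n choices for the upper index and n(n+1)/2 independent symmetric lower index pairs.
Total = 5 × 5×6/2 = 5 × 15 = 75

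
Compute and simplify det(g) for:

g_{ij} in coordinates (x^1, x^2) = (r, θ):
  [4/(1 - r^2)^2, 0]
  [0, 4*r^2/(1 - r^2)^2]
For a 2×2 metric: det(g) = g_{11}·g_{22} - g_{12}·g_{21}
= (4/(1 - r^2)^2)·(4*r^2/(1 - r^2)^2) - (0)·(0)
= 16*r^2/(1 - r^2)^4 - 0
det(g) = 16*r^2/(1 - r^2)^4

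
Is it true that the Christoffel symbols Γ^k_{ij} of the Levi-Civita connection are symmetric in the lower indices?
The Levi-Civita connection is torsion-free, which is exactly Γ^k_{ij} = Γ^k_{ji}.
Yes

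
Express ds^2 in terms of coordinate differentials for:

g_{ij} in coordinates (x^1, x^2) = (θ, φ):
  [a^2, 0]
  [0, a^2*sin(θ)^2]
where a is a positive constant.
ds^2 = g_{ij} dx^i dx^j; only the non-zero components contribute.
ds^2 = a^2 dθ^2 + a^2*sin(θ)^2 dφ^2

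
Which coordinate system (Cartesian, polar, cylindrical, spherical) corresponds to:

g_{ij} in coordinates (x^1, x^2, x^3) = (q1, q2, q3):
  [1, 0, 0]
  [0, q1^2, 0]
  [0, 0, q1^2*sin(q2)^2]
The line element ds^2 = dq1^2 + q1^2 dq2^2 + q1^2 sin(q2)^2 dq3^2 is dr^2 + r^2 dθ^2 + r^2 sin(θ)^2 dφ^2 with q1 = r, q2 = θ, q3 = φ.
spherical coordinates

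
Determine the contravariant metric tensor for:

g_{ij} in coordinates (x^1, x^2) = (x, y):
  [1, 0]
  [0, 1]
The metric is diagonal, so g^{ij} is diagonal with entries 1/g_{ii}: diag(1, 1).
g^{ij}:
  [1, 0]
  [0, 1]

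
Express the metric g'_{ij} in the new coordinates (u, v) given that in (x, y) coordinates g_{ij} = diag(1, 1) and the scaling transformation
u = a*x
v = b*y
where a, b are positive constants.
Invert the transformation: x = u/a, y = v/b
g'_{ij} = (∂x^k/∂x'^i)(∂x^l/∂x'^j) g_{kl}; with g_{kl} = δ_{kl} this is Σ_k (∂x^k/∂x'^i)(∂x^k/∂x'^j).
Jacobian: ∂x/∂u = 1/a, ∂x/∂v = 0, ∂y/∂u = 0, ∂y/∂v = 1/b
g'_{uu} = (1/a)(1/a) + (0)(0) = 1/a^2
g'_{uv} = (1/a)(0) + (0)(1/b) = 0
g'_{vv} = (0)(0) + (1/b)(1/b) = 1/b^2
g'_{ij} = diag(1/a^2, 1/b^2)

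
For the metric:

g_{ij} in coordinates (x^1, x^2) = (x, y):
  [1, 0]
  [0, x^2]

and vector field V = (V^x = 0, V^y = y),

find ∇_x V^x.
Non-zero Christoffel symbols:
Γ^x_{y y} = -x
Γ^y_{x y} = 1/x
∇_x V^x = ∂_x V^x + Γ^x_{x j} V^j
  = (0) + (0)(0) + (0)(y)
  = 0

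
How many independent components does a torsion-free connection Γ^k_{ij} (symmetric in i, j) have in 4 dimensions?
Γ^k_{ij} has n choices for the upper index and n(n+1)/2 independent symmetric lower index pairs.
Total = 4 × 4×5/2 = 4 × 10 = 40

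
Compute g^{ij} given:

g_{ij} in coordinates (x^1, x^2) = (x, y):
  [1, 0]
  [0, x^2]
The metric is diagonal, so g^{ij} is diagonal with entries 1/g_{ii}: diag(1, 1/(x^2)).
g^{ij}:
  [1, 0]
  [0, 1/x^2]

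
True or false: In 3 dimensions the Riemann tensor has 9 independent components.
n^2(n^2-1)/12 = 9·8/12 = 6 independent components for n = 3.
False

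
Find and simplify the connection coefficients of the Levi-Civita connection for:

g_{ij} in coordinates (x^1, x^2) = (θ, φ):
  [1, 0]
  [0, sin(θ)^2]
Using Γ^k_{ij} = (1/2) g^{km} (∂_i g_{mj} + ∂_j g_{mi} - ∂_m g_{ij}); the metric is diagonal, so only the m = k term contributes.
Non-zero symbols (using the symmetry Γ^k_{ij} = Γ^k_{ji}):
Γ^θ_{φ φ} = (1/2) g^{θθ} (∂_φ g_{θφ} + ∂_φ g_{θφ} - ∂_θ g_{φφ}) = (1/2)(1)((0) + (0) - (sin(2*θ))) = -sin(2*θ)/2
Γ^φ_{θ φ} = (1/2) g^{φφ} (∂_θ g_{φφ} + ∂_φ g_{φθ} - ∂_φ g_{θφ}) = (1/2)(1/sin(θ)^2)((sin(2*θ)) + (0) - (0)) = 1/tan(θ)
All other Christoffel symbols are zero.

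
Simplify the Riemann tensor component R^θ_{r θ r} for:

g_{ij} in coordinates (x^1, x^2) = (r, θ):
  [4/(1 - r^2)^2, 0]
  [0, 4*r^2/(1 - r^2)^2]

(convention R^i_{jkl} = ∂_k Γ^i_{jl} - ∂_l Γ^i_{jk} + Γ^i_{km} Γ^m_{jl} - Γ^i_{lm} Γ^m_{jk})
Non-zero Christoffel symbols (Γ^k_{ij} = Γ^k_{ji}):
Γ^r_{r r} = 2*r/(1 - r^2)
Γ^r_{θ θ} = (r^3 + r)/(r^2 - 1)
Γ^θ_{r θ} = (-r^2 - 1)/(r^3 - r)
R^θ_{r θ r} = ∂_θ Γ^θ_{r r} - ∂_r Γ^θ_{r θ} + Γ^θ_{θ m} Γ^m_{r r} - Γ^θ_{r m} Γ^m_{r θ}
  = (0) - ((r^4 + 4*r^2 - 1)/(r^3 - r)^2) + (2*(r^2 + 1)/(r^2 - 1)^2) - ((r^2 + 1)^2/(r^3 - r)^2) = -4/(r^2 - 1)^2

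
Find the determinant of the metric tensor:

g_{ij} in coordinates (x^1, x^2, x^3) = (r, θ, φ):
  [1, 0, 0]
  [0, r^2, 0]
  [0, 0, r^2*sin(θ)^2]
Diagonal metric: det(g) = g_{11}·g_{22}·g_{33}
= (1)·(r^2)·(r^2*sin(θ)^2)
det(g) = r^4*sin(θ)^2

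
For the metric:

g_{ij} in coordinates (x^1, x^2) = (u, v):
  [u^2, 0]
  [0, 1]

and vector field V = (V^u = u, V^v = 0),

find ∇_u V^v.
Non-zero Christoffel symbols:
Γ^u_{u u} = 1/u
∇_u V^v = ∂_u V^v + Γ^v_{u j} V^j
  = (0) + (0)(u) + (0)(0)
  = 0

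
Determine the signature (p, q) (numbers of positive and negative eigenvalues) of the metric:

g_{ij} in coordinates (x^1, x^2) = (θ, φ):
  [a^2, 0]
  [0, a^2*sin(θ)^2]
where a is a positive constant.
The metric is diagonal, so its eigenvalues are the diagonal entries: a^2, a^2*sin(θ)^2 (at a generic point, where coordinate-dependent entries are positive).
2 positive, 0 negative.
(2, 0) - Riemannian (positive definite)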